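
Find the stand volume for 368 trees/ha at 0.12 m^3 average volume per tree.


V_stand = 368 * 0.12 = 44.16 ≈ 44.2 m^3/ha

44.2 m^3/ha


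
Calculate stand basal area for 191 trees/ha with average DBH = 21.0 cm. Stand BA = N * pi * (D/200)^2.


(D/200)^2 = (21.0/200)^2 = 0.105^2 = 0.011025
Individual BA = 3.141593 * 0.011025 = 0.0346361 m^2
Stand BA = 191 * 0.0346361 = 6.61550 ≈ 6.62 m^2/ha

6.62 m^2/ha


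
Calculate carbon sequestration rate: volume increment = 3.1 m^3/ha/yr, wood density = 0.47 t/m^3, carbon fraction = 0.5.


C = 3.1 * 0.47 * 0.5 = 0.7285 ≈ 0.73 t C/ha/yr

0.73 t C/ha/yr


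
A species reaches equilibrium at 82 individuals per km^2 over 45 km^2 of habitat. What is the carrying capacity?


K = 82 * 45 = 3690 individuals

3690 individuals


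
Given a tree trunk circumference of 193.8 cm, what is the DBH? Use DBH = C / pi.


DBH = C / pi = 193.8 / 3.141593 = 61.6884 ≈ 61.69 cm

61.69 cm


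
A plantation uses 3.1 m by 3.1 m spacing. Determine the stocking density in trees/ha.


N = 10000 / 3.1^2 = 10000 / 9.61 = 1040.58 ≈ 1041 trees/ha

1041 trees/ha


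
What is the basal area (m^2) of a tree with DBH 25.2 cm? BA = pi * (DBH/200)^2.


D/200 = 25.2/200 = 0.126 m
(D/200)^2 = 0.126^2 = 0.015876
BA = 3.141593 * 0.015876 = 0.0498759 ≈ 0.0499 m^2

0.0499 m^2


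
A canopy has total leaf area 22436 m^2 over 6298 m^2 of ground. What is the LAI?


LAI = 22436 / 6298 = 3.5624 ≈ 3.56

3.56


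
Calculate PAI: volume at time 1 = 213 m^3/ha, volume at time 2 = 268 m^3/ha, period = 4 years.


PAI = (V2 - V1) / period = (268 - 213) / 4 = 55 / 4 = 13.75 m^3/ha/yr

13.75 m^3/ha/yr


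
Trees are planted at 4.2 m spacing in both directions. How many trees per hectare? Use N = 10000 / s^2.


N = 10000 / 4.2^2 = 10000 / 17.64 = 566.893 ≈ 567 trees/ha

567 trees/ha


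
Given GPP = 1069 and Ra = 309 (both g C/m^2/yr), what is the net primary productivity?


NPP = GPP - Ra = 1069 - 309 = 760 g C/m^2/yr

760 g C/m^2/yr


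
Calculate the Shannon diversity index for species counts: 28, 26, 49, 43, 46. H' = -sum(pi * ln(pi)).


Total N = 28 + 26 + 49 + 43 + 46 = 192
Per-species terms:
  p = 28/192 = 0.145833; ln(p) = -1.925293; p*ln(p) = 0.145833 * (-1.925293) = -0.280771
  p = 26/192 = 0.135417; ln(p) = -1.999396; p*ln(p) = 0.135417 * (-1.999396) = -0.270752
  p = 49/192 = 0.255208; ln(p) = -1.365676; p*ln(p) = 0.255208 * (-1.365676) = -0.348531
  p = 43/192 = 0.223958; ln(p) = -1.496297; p*ln(p) = 0.223958 * (-1.496297) = -0.335108
  p = 46/192 = 0.239583; ln(p) = -1.428855; p*ln(p) = 0.239583 * (-1.428855) = -0.342329
sum(p*ln(p)) = (-0.280771) + (-0.270752) + (-0.348531) + (-0.335108) + (-0.342329) = -1.577491
H' = -(-1.577491) = 1.577491 ≈ 1.5775

1.5775


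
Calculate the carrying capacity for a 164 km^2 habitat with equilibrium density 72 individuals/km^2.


K = 72 * 164 = 11808 individuals

11808 individuals


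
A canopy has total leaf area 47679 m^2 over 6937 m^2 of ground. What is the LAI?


LAI = 47679 / 6937 = 6.8731 ≈ 6.87

6.87


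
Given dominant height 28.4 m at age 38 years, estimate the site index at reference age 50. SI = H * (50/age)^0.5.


50/38 = 1.31579
(1.31579)^0.5 = 1.14708
SI = 28.4 * 1.14708 = 32.5771 ≈ 32.6 m

32.6 m


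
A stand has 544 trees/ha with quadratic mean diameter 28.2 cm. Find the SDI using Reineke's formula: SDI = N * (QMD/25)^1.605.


QMD/25 = 28.2/25 = 1.128
(1.128)^1.605 = exp(1.605 * ln(1.128)) = exp(1.605 * 0.120446) = exp(0.193316) = 1.21327
SDI = 544 * 1.21327 = 660.019 ≈ 660

660


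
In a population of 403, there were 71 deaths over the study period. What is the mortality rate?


Mortality rate = 71 / 403 = 0.176179 ≈ 0.1762

0.1762


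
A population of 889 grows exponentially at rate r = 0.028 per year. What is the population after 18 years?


r*t = 0.028 * 18 = 0.504
exp(0.504) = 1.65533
N = 889 * 1.65533 = 1471.59 ≈ 1472

1472


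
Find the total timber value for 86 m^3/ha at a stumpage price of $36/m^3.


Value = 86 * 36 = $3096/ha

$3096/ha


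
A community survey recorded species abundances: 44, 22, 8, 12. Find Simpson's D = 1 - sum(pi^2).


Total N = 44 + 22 + 8 + 12 = 86
Per-species terms:
  p = 44/86 = 0.511628; p^2 = 0.511628^2 = 0.261763
  p = 22/86 = 0.255814; p^2 = 0.255814^2 = 0.065441
  p = 8/86 = 0.093023; p^2 = 0.093023^2 = 0.008653
  p = 12/86 = 0.139535; p^2 = 0.139535^2 = 0.019470
sum(p^2) = 0.261763 + 0.065441 + 0.008653 + 0.019470 = 0.355327
D = 1 - 0.355327 = 0.644673 ≈ 0.6447

0.6447


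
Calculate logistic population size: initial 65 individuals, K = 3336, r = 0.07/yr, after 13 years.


(K - N0)/N0 = (3336 - 65)/65 = 3271/65 = 50.3231
r*t = 0.07 * 13 = 0.91; exp(-0.91) = 0.402524
50.3231 * 0.402524 = 20.2563
1 + 20.2563 = 21.2563
N = 3336 / 21.2563 = 156.942 ≈ 157

157


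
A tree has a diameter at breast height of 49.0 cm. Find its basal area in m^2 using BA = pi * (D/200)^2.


D/200 = 49.0/200 = 0.245 m
(D/200)^2 = 0.245^2 = 0.060025
BA = 3.141593 * 0.060025 = 0.188574 ≈ 0.1886 m^2

0.1886 m^2


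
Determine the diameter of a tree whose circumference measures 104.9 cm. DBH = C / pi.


DBH = C / pi = 104.9 / 3.141593 = 33.3907 ≈ 33.39 cm

33.39 cm


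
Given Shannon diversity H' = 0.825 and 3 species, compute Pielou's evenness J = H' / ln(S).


ln(3) = 1.09861
J = H' / ln(S) = 0.825 / 1.09861 = 0.750949 ≈ 0.7509

0.7509


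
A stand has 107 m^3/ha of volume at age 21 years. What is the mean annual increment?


MAI = 107 / 21 = 5.0952 ≈ 5.10 m^3/ha/yr

5.10 m^3/ha/yr


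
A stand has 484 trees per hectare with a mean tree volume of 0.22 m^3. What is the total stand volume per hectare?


V_stand = 484 * 0.22 = 106.48 ≈ 106.5 m^3/ha

106.5 m^3/ha


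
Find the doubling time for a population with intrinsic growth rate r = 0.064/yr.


td = ln(2) / 0.064 = 0.693147 / 0.064 = 10.8304 ≈ 10.8 years

10.8 years


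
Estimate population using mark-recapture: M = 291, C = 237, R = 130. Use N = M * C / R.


N = M * C / R = 291 * 237 / 130 = 68967 / 130 = 530.52 ≈ 531

531 individuals


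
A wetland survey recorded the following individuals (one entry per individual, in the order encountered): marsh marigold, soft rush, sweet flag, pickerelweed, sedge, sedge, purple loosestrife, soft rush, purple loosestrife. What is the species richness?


Total individuals logged = 9
Distinct species (count of individuals): marsh marigold (1), soft rush (2), sweet flag (1), pickerelweed (1), sedge (2), purple loosestrife (2)
Species richness = number of distinct species = 6

6


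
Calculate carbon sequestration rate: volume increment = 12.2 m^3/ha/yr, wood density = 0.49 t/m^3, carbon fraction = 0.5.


C = 12.2 * 0.49 * 0.5 = 2.989 ≈ 2.99 t C/ha/yr

2.99 t C/ha/yr


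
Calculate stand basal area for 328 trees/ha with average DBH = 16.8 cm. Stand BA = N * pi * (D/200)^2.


(D/200)^2 = (16.8/200)^2 = 0.084^2 = 0.007056
Individual BA = 3.141593 * 0.007056 = 0.0221671 m^2
Stand BA = 328 * 0.0221671 = 7.27081 ≈ 7.27 m^2/ha

7.27 m^2/ha


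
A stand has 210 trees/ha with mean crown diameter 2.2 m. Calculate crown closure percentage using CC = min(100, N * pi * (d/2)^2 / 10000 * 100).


(d/2)^2 = (2.2/2)^2 = 1.1^2 = 1.21
Crown area = 3.141593 * 1.21 = 3.80133 m^2
N * area / 10000 * 100 = 210 * 3.80133 / 10000 * 100 = 7.98279
CC = min(100, 7.98279) = 7.98279 ≈ 8.0%

8.0%


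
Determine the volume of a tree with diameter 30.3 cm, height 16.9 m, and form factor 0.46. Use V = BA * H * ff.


(D/200)^2 = (30.3/200)^2 = 0.1515^2 = 0.02295225
BA = 3.141593 * 0.02295225 = 0.0721066 m^2
V = 0.0721066 * 16.9 * 0.46 = 0.560557 ≈ 0.561 m^3

0.561 m^3


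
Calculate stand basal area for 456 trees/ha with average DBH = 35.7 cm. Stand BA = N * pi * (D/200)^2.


(D/200)^2 = (35.7/200)^2 = 0.1785^2 = 0.03186225
Individual BA = 3.141593 * 0.03186225 = 0.100098 m^2
Stand BA = 456 * 0.100098 = 45.6447 ≈ 45.64 m^2/ha

45.64 m^2/ha


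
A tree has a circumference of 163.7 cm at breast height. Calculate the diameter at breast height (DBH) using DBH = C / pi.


DBH = C / pi = 163.7 / 3.141593 = 52.1073 ≈ 52.11 cm

52.11 cm


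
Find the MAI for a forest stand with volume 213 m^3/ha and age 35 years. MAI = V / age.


MAI = 213 / 35 = 6.0857 ≈ 6.09 m^3/ha/yr

6.09 m^3/ha/yr


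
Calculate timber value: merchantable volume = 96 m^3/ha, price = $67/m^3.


Value = 96 * 67 = $6432/ha

$6432/ha


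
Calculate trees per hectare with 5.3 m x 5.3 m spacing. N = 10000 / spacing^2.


N = 10000 / 5.3^2 = 10000 / 28.09 = 355.999 ≈ 356 trees/ha

356 trees/ha


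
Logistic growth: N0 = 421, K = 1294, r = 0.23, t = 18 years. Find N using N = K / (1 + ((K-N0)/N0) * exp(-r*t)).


(K - N0)/N0 = (1294 - 421)/421 = 873/421 = 2.07363
r*t = 0.23 * 18 = 4.14; exp(-4.14) = 0.0159229
2.07363 * 0.0159229 = 0.0330182
1 + 0.0330182 = 1.03302
N = 1294 / 1.03302 = 1252.64 ≈ 1253

1253


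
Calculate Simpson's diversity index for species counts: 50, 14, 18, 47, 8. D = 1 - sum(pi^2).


Total N = 50 + 14 + 18 + 47 + 8 = 137
Per-species terms:
  p = 50/137 = 0.364964; p^2 = 0.364964^2 = 0.133199
  p = 14/137 = 0.102190; p^2 = 0.102190^2 = 0.010443
  p = 18/137 = 0.131387; p^2 = 0.131387^2 = 0.017263
  p = 47/137 = 0.343066; p^2 = 0.343066^2 = 0.117694
  p = 8/137 = 0.058394; p^2 = 0.058394^2 = 0.003410
sum(p^2) = 0.133199 + 0.010443 + 0.017263 + 0.117694 + 0.003410 = 0.282009
D = 1 - 0.282009 = 0.717991 ≈ 0.7180

0.7180


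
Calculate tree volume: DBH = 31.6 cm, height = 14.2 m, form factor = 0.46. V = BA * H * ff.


(D/200)^2 = (31.6/200)^2 = 0.158^2 = 0.024964
BA = 3.141593 * 0.024964 = 0.0784267 m^2
V = 0.0784267 * 14.2 * 0.46 = 0.512283 ≈ 0.512 m^3

0.512 m^3


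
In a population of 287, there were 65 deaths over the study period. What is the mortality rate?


Mortality rate = 65 / 287 = 0.226481 ≈ 0.2265

0.2265


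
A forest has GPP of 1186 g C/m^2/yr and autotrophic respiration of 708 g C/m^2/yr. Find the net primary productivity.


NPP = GPP - Ra = 1186 - 708 = 478 g C/m^2/yr

478 g C/m^2/yr


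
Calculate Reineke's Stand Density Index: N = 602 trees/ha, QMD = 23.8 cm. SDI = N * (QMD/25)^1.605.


QMD/25 = 23.8/25 = 0.952
(0.952)^1.605 = exp(1.605 * ln(0.952)) = exp(1.605 * (-0.0491902)) = exp(-0.0789503) = 0.924086
SDI = 602 * 0.924086 = 556.300 ≈ 556

556


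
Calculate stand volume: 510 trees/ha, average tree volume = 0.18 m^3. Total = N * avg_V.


V_stand = 510 * 0.18 = 91.8 m^3/ha

91.8 m^3/ha


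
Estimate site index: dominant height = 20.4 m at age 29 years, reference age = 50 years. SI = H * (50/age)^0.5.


50/29 = 1.72414
(1.72414)^0.5 = 1.31307
SI = 20.4 * 1.31307 = 26.7866 ≈ 26.8 m

26.8 m


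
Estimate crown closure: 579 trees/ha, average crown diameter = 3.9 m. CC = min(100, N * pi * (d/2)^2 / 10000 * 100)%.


(d/2)^2 = (3.9/2)^2 = 1.95^2 = 3.8025
Crown area = 3.141593 * 3.8025 = 11.9459 m^2
N * area / 10000 * 100 = 579 * 11.9459 / 10000 * 100 = 69.1668
CC = min(100, 69.1668) = 69.1668 ≈ 69.2%

69.2%


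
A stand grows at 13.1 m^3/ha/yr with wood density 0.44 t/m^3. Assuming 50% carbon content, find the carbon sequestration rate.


C = 13.1 * 0.44 * 0.5 = 2.882 ≈ 2.88 t C/ha/yr

2.88 t C/ha/yr


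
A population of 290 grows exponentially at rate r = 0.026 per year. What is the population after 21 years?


r*t = 0.026 * 21 = 0.546
exp(0.546) = 1.72633
N = 290 * 1.72633 = 500.636 ≈ 501

501


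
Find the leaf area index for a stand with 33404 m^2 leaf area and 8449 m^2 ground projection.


LAI = 33404 / 8449 = 3.9536 ≈ 3.95

3.95


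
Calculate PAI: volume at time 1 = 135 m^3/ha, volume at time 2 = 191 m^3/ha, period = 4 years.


PAI = (V2 - V1) / period = (191 - 135) / 4 = 56 / 4 = 14.00 m^3/ha/yr

14.00 m^3/ha/yr


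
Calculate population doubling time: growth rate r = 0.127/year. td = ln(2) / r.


td = ln(2) / 0.127 = 0.693147 / 0.127 = 5.45785 ≈ 5.5 years

5.5 years


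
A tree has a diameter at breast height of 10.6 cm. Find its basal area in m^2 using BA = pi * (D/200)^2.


D/200 = 10.6/200 = 0.053 m
(D/200)^2 = 0.053^2 = 0.002809
BA = 3.141593 * 0.002809 = 0.00882473 ≈ 0.0088 m^2

0.0088 m^2


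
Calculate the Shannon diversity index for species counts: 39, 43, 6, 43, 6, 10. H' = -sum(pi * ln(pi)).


Total N = 39 + 43 + 6 + 43 + 6 + 10 = 147
Per-species terms:
  p = 39/147 = 0.265306; ln(p) = -1.326871; p*ln(p) = 0.265306 * (-1.326871) = -0.352027
  p = 43/147 = 0.292517; ln(p) = -1.229232; p*ln(p) = 0.292517 * (-1.229232) = -0.359571
  p = 6/147 = 0.040816; ln(p) = -3.198681; p*ln(p) = 0.040816 * (-3.198681) = -0.130557
  p = 43/147 = 0.292517; ln(p) = -1.229232; p*ln(p) = 0.292517 * (-1.229232) = -0.359571
  p = 6/147 = 0.040816; ln(p) = -3.198681; p*ln(p) = 0.040816 * (-3.198681) = -0.130557
  p = 10/147 = 0.068027; ln(p) = -2.687851; p*ln(p) = 0.068027 * (-2.687851) = -0.182846
sum(p*ln(p)) = (-0.352027) + (-0.359571) + (-0.130557) + (-0.359571) + (-0.130557) + (-0.182846) = -1.515129
H' = -(-1.515129) = 1.515129 ≈ 1.5151

1.5151


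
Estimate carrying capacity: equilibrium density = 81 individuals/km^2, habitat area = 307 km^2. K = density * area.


K = 81 * 307 = 24867 individuals

24867 individuals


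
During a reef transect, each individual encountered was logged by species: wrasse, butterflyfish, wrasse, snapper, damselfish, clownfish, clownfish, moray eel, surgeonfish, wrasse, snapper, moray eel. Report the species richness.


Total individuals logged = 12
Distinct species (count of individuals): wrasse (3), butterflyfish (1), snapper (2), damselfish (1), clownfish (2), moray eel (2), surgeonfish (1)
Species richness = number of distinct species = 7

7


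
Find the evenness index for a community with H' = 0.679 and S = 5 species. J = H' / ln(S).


ln(5) = 1.60944
J = H' / ln(S) = 0.679 / 1.60944 = 0.421886 ≈ 0.4219

0.4219


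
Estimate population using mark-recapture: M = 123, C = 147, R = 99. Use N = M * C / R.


N = M * C / R = 123 * 147 / 99 = 18081 / 99 = 182.64 ≈ 183

183 individuals


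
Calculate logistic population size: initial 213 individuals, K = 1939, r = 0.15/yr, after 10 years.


(K - N0)/N0 = (1939 - 213)/213 = 1726/213 = 8.10329
r*t = 0.15 * 10 = 1.5; exp(-1.5) = 0.223130
8.10329 * 0.223130 = 1.80809
1 + 1.80809 = 2.80809
N = 1939 / 2.80809 = 690.505 ≈ 691

691


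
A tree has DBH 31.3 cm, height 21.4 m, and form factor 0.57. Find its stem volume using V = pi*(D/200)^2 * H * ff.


(D/200)^2 = (31.3/200)^2 = 0.1565^2 = 0.02449225
BA = 3.141593 * 0.02449225 = 0.0769447 m^2
V = 0.0769447 * 21.4 * 0.57 = 0.938571 ≈ 0.939 m^3

0.939 m^3


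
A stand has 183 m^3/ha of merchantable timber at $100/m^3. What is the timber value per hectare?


Value = 183 * 100 = $18300/ha

$18300/ha


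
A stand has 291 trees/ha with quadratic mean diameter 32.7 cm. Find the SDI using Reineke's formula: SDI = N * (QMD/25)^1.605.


QMD/25 = 32.7/25 = 1.308
(1.308)^1.605 = exp(1.605 * ln(1.308)) = exp(1.605 * 0.268499) = exp(0.430941) = 1.53870
SDI = 291 * 1.53870 = 447.762 ≈ 448

448


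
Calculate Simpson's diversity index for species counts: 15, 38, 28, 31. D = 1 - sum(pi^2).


Total N = 15 + 38 + 28 + 31 = 112
Per-species terms:
  p = 15/112 = 0.133929; p^2 = 0.133929^2 = 0.017937
  p = 38/112 = 0.339286; p^2 = 0.339286^2 = 0.115115
  p = 28/112 = 0.250000; p^2 = 0.250000^2 = 0.062500
  p = 31/112 = 0.276786; p^2 = 0.276786^2 = 0.076610
sum(p^2) = 0.017937 + 0.115115 + 0.062500 + 0.076610 = 0.272162
D = 1 - 0.272162 = 0.727838 ≈ 0.7278

0.7278


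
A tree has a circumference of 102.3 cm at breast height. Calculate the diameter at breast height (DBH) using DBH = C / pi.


DBH = C / pi = 102.3 / 3.141593 = 32.5631 ≈ 32.56 cm

32.56 cm


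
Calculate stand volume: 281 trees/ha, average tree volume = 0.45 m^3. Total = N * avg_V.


V_stand = 281 * 0.45 = 126.45 ≈ 126.5 m^3/ha

126.5 m^3/ha


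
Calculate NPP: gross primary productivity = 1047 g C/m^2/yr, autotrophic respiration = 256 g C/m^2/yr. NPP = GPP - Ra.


NPP = GPP - Ra = 1047 - 256 = 791 g C/m^2/yr

791 g C/m^2/yr


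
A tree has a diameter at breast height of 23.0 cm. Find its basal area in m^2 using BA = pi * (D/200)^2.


D/200 = 23.0/200 = 0.115 m
(D/200)^2 = 0.115^2 = 0.013225
BA = 3.141593 * 0.013225 = 0.0415476 ≈ 0.0415 m^2

0.0415 m^2


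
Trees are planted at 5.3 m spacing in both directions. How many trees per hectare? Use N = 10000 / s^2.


N = 10000 / 5.3^2 = 10000 / 28.09 = 355.999 ≈ 356 trees/ha

356 trees/ha


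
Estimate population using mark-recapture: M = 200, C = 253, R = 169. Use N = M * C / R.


N = M * C / R = 200 * 253 / 169 = 50600 / 169 = 299.41 ≈ 299

299 individuals


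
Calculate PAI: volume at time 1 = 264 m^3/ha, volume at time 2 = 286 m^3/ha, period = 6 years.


PAI = (V2 - V1) / period = (286 - 264) / 6 = 22 / 6 = 3.6667 ≈ 3.67 m^3/ha/yr

3.67 m^3/ha/yr


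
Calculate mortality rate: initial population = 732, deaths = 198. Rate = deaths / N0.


Mortality rate = 198 / 732 = 0.270492 ≈ 0.2705

0.2705


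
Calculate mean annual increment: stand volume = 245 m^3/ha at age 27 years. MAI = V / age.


MAI = 245 / 27 = 9.0741 ≈ 9.07 m^3/ha/yr

9.07 m^3/ha/yr


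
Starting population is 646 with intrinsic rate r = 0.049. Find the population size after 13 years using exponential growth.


r*t = 0.049 * 13 = 0.637
exp(0.637) = 1.89080
N = 646 * 1.89080 = 1221.46 ≈ 1221

1221


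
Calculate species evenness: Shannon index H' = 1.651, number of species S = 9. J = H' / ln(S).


ln(9) = 2.19722
J = H' / ln(S) = 1.651 / 2.19722 = 0.751404 ≈ 0.7514

0.7514


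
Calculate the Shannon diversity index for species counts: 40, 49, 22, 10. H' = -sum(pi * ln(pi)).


Total N = 40 + 49 + 22 + 10 = 121
Per-species terms:
  p = 40/121 = 0.330579; ln(p) = -1.106910; p*ln(p) = 0.330579 * (-1.106910) = -0.365921
  p = 49/121 = 0.404959; ln(p) = -0.903969; p*ln(p) = 0.404959 * (-0.903969) = -0.366070
  p = 22/121 = 0.181818; ln(p) = -1.704749; p*ln(p) = 0.181818 * (-1.704749) = -0.309954
  p = 10/121 = 0.082645; ln(p) = -2.493201; p*ln(p) = 0.082645 * (-2.493201) = -0.206051
sum(p*ln(p)) = (-0.365921) + (-0.366070) + (-0.309954) + (-0.206051) = -1.247996
H' = -(-1.247996) = 1.247996 ≈ 1.2480

1.2480


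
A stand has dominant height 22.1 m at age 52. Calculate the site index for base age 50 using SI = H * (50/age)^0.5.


50/52 = 0.961538
(0.961538)^0.5 = 0.980580
SI = 22.1 * 0.980580 = 21.6708 ≈ 21.7 m

21.7 m


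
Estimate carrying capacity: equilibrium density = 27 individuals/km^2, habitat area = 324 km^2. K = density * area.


K = 27 * 324 = 8748 individuals

8748 individuals


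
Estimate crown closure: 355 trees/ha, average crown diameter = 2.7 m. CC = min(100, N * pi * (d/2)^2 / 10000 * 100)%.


(d/2)^2 = (2.7/2)^2 = 1.35^2 = 1.8225
Crown area = 3.141593 * 1.8225 = 5.72555 m^2
N * area / 10000 * 100 = 355 * 5.72555 / 10000 * 100 = 20.3257
CC = min(100, 20.3257) = 20.3257 ≈ 20.3%

20.3%


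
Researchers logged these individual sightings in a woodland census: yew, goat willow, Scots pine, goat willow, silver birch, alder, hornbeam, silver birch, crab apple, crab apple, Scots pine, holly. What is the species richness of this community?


Total individuals logged = 12
Distinct species (count of individuals): yew (1), goat willow (2), Scots pine (2), silver birch (2), alder (1), hornbeam (1), crab apple (2), holly (1)
Species richness = number of distinct species = 8

8


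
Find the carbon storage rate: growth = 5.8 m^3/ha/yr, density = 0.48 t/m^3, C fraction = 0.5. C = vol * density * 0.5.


C = 5.8 * 0.48 * 0.5 = 1.392 ≈ 1.39 t C/ha/yr

1.39 t C/ha/yr


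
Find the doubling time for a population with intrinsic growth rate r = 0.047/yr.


td = ln(2) / 0.047 = 0.693147 / 0.047 = 14.7478 ≈ 14.7 years

14.7 years


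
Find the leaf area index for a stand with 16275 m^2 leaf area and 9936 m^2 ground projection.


LAI = 16275 / 9936 = 1.6380 ≈ 1.64

1.64


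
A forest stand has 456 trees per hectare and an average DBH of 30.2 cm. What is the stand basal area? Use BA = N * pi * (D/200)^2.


(D/200)^2 = (30.2/200)^2 = 0.151^2 = 0.022801
Individual BA = 3.141593 * 0.022801 = 0.0716315 m^2
Stand BA = 456 * 0.0716315 = 32.6640 ≈ 32.66 m^2/ha

32.66 m^2/ha


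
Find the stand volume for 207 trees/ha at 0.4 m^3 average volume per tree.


V_stand = 207 * 0.4 = 82.8 m^3/ha

82.8 m^3/ha


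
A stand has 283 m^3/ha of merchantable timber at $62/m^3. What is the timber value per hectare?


Value = 283 * 62 = $17546/ha

$17546/ha


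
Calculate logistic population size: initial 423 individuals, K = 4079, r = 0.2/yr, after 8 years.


(K - N0)/N0 = (4079 - 423)/423 = 3656/423 = 8.64303
r*t = 0.2 * 8 = 1.6; exp(-1.6) = 0.201897
8.64303 * 0.201897 = 1.74500
1 + 1.74500 = 2.74500
N = 4079 / 2.74500 = 1485.97 ≈ 1486

1486


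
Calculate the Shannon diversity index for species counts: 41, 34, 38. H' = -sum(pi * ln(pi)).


Total N = 41 + 34 + 38 = 113
Per-species terms:
  p = 41/113 = 0.362832; ln(p) = -1.013815; p*ln(p) = 0.362832 * (-1.013815) = -0.367845
  p = 34/113 = 0.300885; ln(p) = -1.201027; p*ln(p) = 0.300885 * (-1.201027) = -0.361371
  p = 38/113 = 0.336283; ln(p) = -1.089802; p*ln(p) = 0.336283 * (-1.089802) = -0.366482
sum(p*ln(p)) = (-0.367845) + (-0.361371) + (-0.366482) = -1.095698
H' = -(-1.095698) = 1.095698 ≈ 1.0957

1.0957


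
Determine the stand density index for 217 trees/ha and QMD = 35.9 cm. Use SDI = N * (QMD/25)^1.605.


QMD/25 = 35.9/25 = 1.436
(1.436)^1.605 = exp(1.605 * ln(1.436)) = exp(1.605 * 0.361861) = exp(0.580787) = 1.78744
SDI = 217 * 1.78744 = 387.874 ≈ 388

388


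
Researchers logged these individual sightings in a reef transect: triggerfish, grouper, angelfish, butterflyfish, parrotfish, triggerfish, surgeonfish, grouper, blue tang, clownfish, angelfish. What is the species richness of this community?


Total individuals logged = 11
Distinct species (count of individuals): triggerfish (2), grouper (2), angelfish (2), butterflyfish (1), parrotfish (1), surgeonfish (1), blue tang (1), clownfish (1)
Species richness = number of distinct species = 8

8


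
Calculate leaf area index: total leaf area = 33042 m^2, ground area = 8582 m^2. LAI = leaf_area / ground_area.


LAI = 33042 / 8582 = 3.8502 ≈ 3.85

3.85


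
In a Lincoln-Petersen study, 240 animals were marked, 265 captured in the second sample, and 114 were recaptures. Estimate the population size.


N = M * C / R = 240 * 265 / 114 = 63600 / 114 = 557.89 ≈ 558

558 individuals


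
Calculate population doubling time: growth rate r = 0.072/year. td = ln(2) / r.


td = ln(2) / 0.072 = 0.693147 / 0.072 = 9.62704 ≈ 9.6 years

9.6 years


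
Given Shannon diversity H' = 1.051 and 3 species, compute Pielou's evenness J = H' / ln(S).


ln(3) = 1.09861
J = H' / ln(S) = 1.051 / 1.09861 = 0.956663 ≈ 0.9567

0.9567


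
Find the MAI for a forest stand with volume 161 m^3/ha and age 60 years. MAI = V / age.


MAI = 161 / 60 = 2.6833 ≈ 2.68 m^3/ha/yr

2.68 m^3/ha/yr


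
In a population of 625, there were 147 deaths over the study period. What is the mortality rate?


Mortality rate = 147 / 625 = 0.2352

0.2352


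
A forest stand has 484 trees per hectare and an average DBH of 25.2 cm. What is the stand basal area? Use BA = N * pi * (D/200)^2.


(D/200)^2 = (25.2/200)^2 = 0.126^2 = 0.015876
Individual BA = 3.141593 * 0.015876 = 0.0498759 m^2
Stand BA = 484 * 0.0498759 = 24.1399 ≈ 24.14 m^2/ha

24.14 m^2/ha


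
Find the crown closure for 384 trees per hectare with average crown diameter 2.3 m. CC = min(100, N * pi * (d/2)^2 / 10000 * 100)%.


(d/2)^2 = (2.3/2)^2 = 1.15^2 = 1.3225
Crown area = 3.141593 * 1.3225 = 4.15476 m^2
N * area / 10000 * 100 = 384 * 4.15476 / 10000 * 100 = 15.9543
CC = min(100, 15.9543) = 15.9543 ≈ 16.0%

16.0%


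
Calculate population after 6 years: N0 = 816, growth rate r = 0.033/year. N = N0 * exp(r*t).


r*t = 0.033 * 6 = 0.198
exp(0.198) = 1.21896
N = 816 * 1.21896 = 994.671 ≈ 995

995


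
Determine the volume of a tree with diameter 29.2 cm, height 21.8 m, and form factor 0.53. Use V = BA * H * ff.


(D/200)^2 = (29.2/200)^2 = 0.146^2 = 0.021316
BA = 3.141593 * 0.021316 = 0.0669662 m^2
V = 0.0669662 * 21.8 * 0.53 = 0.773727 ≈ 0.774 m^3

0.774 m^3


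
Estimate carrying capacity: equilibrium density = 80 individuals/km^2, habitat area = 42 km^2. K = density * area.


K = 80 * 42 = 3360 individuals

3360 individuals


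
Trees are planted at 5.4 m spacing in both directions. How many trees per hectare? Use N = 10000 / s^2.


N = 10000 / 5.4^2 = 10000 / 29.16 = 342.936 ≈ 343 trees/ha

343 trees/ha


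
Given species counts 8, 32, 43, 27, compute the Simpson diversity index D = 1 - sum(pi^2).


Total N = 8 + 32 + 43 + 27 = 110
Per-species terms:
  p = 8/110 = 0.072727; p^2 = 0.072727^2 = 0.005289
  p = 32/110 = 0.290909; p^2 = 0.290909^2 = 0.084628
  p = 43/110 = 0.390909; p^2 = 0.390909^2 = 0.152810
  p = 27/110 = 0.245455; p^2 = 0.245455^2 = 0.060248
sum(p^2) = 0.005289 + 0.084628 + 0.152810 + 0.060248 = 0.302975
D = 1 - 0.302975 = 0.697025 ≈ 0.6970

0.6970


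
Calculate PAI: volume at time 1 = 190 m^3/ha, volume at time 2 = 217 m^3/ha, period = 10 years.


PAI = (V2 - V1) / period = (217 - 190) / 10 = 27 / 10 = 2.70 m^3/ha/yr

2.70 m^3/ha/yr


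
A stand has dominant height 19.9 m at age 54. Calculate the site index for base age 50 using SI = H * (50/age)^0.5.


50/54 = 0.925926
(0.925926)^0.5 = 0.962250
SI = 19.9 * 0.962250 = 19.1488 ≈ 19.1 m

19.1 m


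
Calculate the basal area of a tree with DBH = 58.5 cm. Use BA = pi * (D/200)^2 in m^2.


D/200 = 58.5/200 = 0.2925 m
(D/200)^2 = 0.2925^2 = 0.08555625
BA = 3.141593 * 0.08555625 = 0.268783 ≈ 0.2688 m^2

0.2688 m^2


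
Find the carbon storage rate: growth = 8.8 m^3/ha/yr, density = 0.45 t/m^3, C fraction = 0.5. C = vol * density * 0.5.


C = 8.8 * 0.45 * 0.5 = 1.98 t C/ha/yr

1.98 t C/ha/yr


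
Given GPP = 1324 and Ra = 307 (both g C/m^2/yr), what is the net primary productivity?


NPP = GPP - Ra = 1324 - 307 = 1017 g C/m^2/yr

1017 g C/m^2/yr


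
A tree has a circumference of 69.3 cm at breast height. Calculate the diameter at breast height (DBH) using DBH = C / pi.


DBH = C / pi = 69.3 / 3.141593 = 22.0589 ≈ 22.06 cm

22.06 cm


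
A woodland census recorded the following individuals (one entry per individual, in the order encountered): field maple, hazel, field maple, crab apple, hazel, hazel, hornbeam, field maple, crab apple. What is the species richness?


Total individuals logged = 9
Distinct species (count of individuals): field maple (3), hazel (3), crab apple (2), hornbeam (1)
Species richness = number of distinct species = 4

4


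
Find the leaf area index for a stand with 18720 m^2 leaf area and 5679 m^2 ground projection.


LAI = 18720 / 5679 = 3.2964 ≈ 3.30

3.30


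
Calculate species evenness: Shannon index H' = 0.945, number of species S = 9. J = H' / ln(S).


ln(9) = 2.19722
J = H' / ln(S) = 0.945 / 2.19722 = 0.430089 ≈ 0.4301

0.4301


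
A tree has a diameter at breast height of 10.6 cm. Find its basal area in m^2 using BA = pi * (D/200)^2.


D/200 = 10.6/200 = 0.053 m
(D/200)^2 = 0.053^2 = 0.002809
BA = 3.141593 * 0.002809 = 0.00882473 ≈ 0.0088 m^2

0.0088 m^2


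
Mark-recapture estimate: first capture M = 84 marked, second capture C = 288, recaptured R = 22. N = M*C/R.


N = M * C / R = 84 * 288 / 22 = 24192 / 22 = 1099.64 ≈ 1100

1100 individuals


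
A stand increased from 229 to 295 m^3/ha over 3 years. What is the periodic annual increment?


PAI = (V2 - V1) / period = (295 - 229) / 3 = 66 / 3 = 22.00 m^3/ha/yr

22.00 m^3/ha/yr


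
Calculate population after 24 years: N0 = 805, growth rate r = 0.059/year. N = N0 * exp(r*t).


r*t = 0.059 * 24 = 1.416
exp(1.416) = 4.12061
N = 805 * 4.12061 = 3317.09 ≈ 3317

3317


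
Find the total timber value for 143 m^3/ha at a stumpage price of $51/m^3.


Value = 143 * 51 = $7293/ha

$7293/ha


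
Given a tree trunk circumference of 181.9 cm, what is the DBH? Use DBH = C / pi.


DBH = C / pi = 181.9 / 3.141593 = 57.9006 ≈ 57.90 cm

57.90 cm


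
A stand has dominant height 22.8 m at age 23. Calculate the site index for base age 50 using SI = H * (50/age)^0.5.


50/23 = 2.17391
(2.17391)^0.5 = 1.47442
SI = 22.8 * 1.47442 = 33.6168 ≈ 33.6 m

33.6 m


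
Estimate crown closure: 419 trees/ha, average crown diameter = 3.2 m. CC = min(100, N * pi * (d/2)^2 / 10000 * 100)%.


(d/2)^2 = (3.2/2)^2 = 1.6^2 = 2.56
Crown area = 3.141593 * 2.56 = 8.04248 m^2
N * area / 10000 * 100 = 419 * 8.04248 / 10000 * 100 = 33.6980
CC = min(100, 33.6980) = 33.6980 ≈ 33.7%

33.7%


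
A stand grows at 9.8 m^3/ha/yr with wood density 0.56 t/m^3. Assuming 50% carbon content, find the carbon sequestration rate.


C = 9.8 * 0.56 * 0.5 = 2.744 ≈ 2.74 t C/ha/yr

2.74 t C/ha/yr


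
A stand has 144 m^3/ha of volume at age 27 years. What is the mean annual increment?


MAI = 144 / 27 = 5.3333 ≈ 5.33 m^3/ha/yr

5.33 m^3/ha/yr


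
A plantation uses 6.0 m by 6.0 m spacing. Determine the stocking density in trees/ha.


N = 10000 / 6.0^2 = 10000 / 36 = 277.778 ≈ 278 trees/ha

278 trees/ha


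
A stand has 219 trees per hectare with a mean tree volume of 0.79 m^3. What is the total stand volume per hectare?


V_stand = 219 * 0.79 = 173.01 ≈ 173.0 m^3/ha

173.0 m^3/ha


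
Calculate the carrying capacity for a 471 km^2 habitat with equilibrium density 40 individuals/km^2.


K = 40 * 471 = 18840 individuals

18840 individuals


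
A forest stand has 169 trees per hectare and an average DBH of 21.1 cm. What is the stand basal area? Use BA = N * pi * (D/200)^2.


(D/200)^2 = (21.1/200)^2 = 0.1055^2 = 0.01113025
Individual BA = 3.141593 * 0.01113025 = 0.0349667 m^2
Stand BA = 169 * 0.0349667 = 5.90937 ≈ 5.91 m^2/ha

5.91 m^2/ha


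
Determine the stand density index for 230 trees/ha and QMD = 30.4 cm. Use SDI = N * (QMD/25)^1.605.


QMD/25 = 30.4/25 = 1.216
(1.216)^1.605 = exp(1.605 * ln(1.216)) = exp(1.605 * 0.195567) = exp(0.313885) = 1.36873
SDI = 230 * 1.36873 = 314.808 ≈ 315

315


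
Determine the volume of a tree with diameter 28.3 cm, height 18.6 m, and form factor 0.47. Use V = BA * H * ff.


(D/200)^2 = (28.3/200)^2 = 0.1415^2 = 0.02002225
BA = 3.141593 * 0.02002225 = 0.0629018 m^2
V = 0.0629018 * 18.6 * 0.47 = 0.549888 ≈ 0.550 m^3

0.550 m^3


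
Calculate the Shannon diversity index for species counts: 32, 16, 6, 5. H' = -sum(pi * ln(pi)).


Total N = 32 + 16 + 6 + 5 = 59
Per-species terms:
  p = 32/59 = 0.542373; ln(p) = -0.611801; p*ln(p) = 0.542373 * (-0.611801) = -0.331824
  p = 16/59 = 0.271186; ln(p) = -1.304950; p*ln(p) = 0.271186 * (-1.304950) = -0.353884
  p = 6/59 = 0.101695; ln(p) = -2.285777; p*ln(p) = 0.101695 * (-2.285777) = -0.232452
  p = 5/59 = 0.084746; ln(p) = -2.468097; p*ln(p) = 0.084746 * (-2.468097) = -0.209161
sum(p*ln(p)) = (-0.331824) + (-0.353884) + (-0.232452) + (-0.209161) = -1.127321
H' = -(-1.127321) = 1.127321 ≈ 1.1273

1.1273


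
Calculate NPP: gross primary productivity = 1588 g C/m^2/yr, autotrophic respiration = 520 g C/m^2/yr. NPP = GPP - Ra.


NPP = GPP - Ra = 1588 - 520 = 1068 g C/m^2/yr

1068 g C/m^2/yr


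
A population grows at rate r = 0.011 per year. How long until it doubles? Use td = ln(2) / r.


td = ln(2) / 0.011 = 0.693147 / 0.011 = 63.0134 ≈ 63.0 years

63.0 years


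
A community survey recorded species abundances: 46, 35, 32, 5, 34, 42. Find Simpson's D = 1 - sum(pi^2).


Total N = 46 + 35 + 32 + 5 + 34 + 42 = 194
Per-species terms:
  p = 46/194 = 0.237113; p^2 = 0.237113^2 = 0.056223
  p = 35/194 = 0.180412; p^2 = 0.180412^2 = 0.032548
  p = 32/194 = 0.164948; p^2 = 0.164948^2 = 0.027208
  p = 5/194 = 0.025773; p^2 = 0.025773^2 = 0.000664
  p = 34/194 = 0.175258; p^2 = 0.175258^2 = 0.030715
  p = 42/194 = 0.216495; p^2 = 0.216495^2 = 0.046870
sum(p^2) = 0.056223 + 0.032548 + 0.027208 + 0.000664 + 0.030715 + 0.046870 = 0.194228
D = 1 - 0.194228 = 0.805772 ≈ 0.8058

0.8058


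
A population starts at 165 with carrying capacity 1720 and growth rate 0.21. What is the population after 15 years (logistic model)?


(K - N0)/N0 = (1720 - 165)/165 = 1555/165 = 9.42424
r*t = 0.21 * 15 = 3.15; exp(-3.15) = 0.0428521
9.42424 * 0.0428521 = 0.403848
1 + 0.403848 = 1.40385
N = 1720 / 1.40385 = 1225.20 ≈ 1225

1225


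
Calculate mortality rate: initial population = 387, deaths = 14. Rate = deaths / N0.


Mortality rate = 14 / 387 = 0.036176 ≈ 0.0362

0.0362


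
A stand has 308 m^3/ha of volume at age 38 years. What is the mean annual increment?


MAI = 308 / 38 = 8.1053 ≈ 8.11 m^3/ha/yr

8.11 m^3/ha/yr


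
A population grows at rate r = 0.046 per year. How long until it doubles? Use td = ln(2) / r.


td = ln(2) / 0.046 = 0.693147 / 0.046 = 15.0684 ≈ 15.1 years

15.1 years


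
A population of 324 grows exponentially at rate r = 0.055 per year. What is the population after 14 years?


r*t = 0.055 * 14 = 0.77
exp(0.77) = 2.15977
N = 324 * 2.15977 = 699.765 ≈ 700

700


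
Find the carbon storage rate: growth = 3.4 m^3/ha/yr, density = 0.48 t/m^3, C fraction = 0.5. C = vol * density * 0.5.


C = 3.4 * 0.48 * 0.5 = 0.816 ≈ 0.82 t C/ha/yr

0.82 t C/ha/yr


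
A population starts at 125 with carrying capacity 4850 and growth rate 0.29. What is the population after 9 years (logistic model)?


(K - N0)/N0 = (4850 - 125)/125 = 4725/125 = 37.8000
r*t = 0.29 * 9 = 2.61; exp(-2.61) = 0.0735345
37.8000 * 0.0735345 = 2.77960
1 + 2.77960 = 3.77960
N = 4850 / 3.77960 = 1283.20 ≈ 1283

1283


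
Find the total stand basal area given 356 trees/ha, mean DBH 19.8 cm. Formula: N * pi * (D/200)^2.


(D/200)^2 = (19.8/200)^2 = 0.099^2 = 0.009801
Individual BA = 3.141593 * 0.009801 = 0.0307908 m^2
Stand BA = 356 * 0.0307908 = 10.9615 ≈ 10.96 m^2/ha

10.96 m^2/ha


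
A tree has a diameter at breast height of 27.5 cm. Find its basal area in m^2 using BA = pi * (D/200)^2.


D/200 = 27.5/200 = 0.1375 m
(D/200)^2 = 0.1375^2 = 0.01890625
BA = 3.141593 * 0.01890625 = 0.0593957 ≈ 0.0594 m^2

0.0594 m^2


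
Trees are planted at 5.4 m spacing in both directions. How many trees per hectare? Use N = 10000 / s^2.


N = 10000 / 5.4^2 = 10000 / 29.16 = 342.936 ≈ 343 trees/ha

343 trees/ha


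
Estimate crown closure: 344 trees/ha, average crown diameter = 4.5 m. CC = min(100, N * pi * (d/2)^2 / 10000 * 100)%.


(d/2)^2 = (4.5/2)^2 = 2.25^2 = 5.0625
Crown area = 3.141593 * 5.0625 = 15.9043 m^2
N * area / 10000 * 100 = 344 * 15.9043 / 10000 * 100 = 54.7108
CC = min(100, 54.7108) = 54.7108 ≈ 54.7%

54.7%


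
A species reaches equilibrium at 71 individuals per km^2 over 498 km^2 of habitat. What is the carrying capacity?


K = 71 * 498 = 35358 individuals

35358 individuals


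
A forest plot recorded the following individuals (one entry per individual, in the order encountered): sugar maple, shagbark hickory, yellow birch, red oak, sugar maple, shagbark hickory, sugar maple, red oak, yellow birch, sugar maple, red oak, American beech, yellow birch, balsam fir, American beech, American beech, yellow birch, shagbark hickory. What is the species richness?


Total individuals logged = 18
Distinct species (count of individuals): sugar maple (4), shagbark hickory (3), yellow birch (4), red oak (3), American beech (3), balsam fir (1)
Species richness = number of distinct species = 6

6


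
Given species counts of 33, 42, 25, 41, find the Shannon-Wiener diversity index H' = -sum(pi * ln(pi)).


Total N = 33 + 42 + 25 + 41 = 141
Per-species terms:
  p = 33/141 = 0.234043; ln(p) = -1.452250; p*ln(p) = 0.234043 * (-1.452250) = -0.339889
  p = 42/141 = 0.297872; ln(p) = -1.211091; p*ln(p) = 0.297872 * (-1.211091) = -0.360750
  p = 25/141 = 0.177305; ln(p) = -1.729884; p*ln(p) = 0.177305 * (-1.729884) = -0.306717
  p = 41/141 = 0.290780; ln(p) = -1.235188; p*ln(p) = 0.290780 * (-1.235188) = -0.359168
sum(p*ln(p)) = (-0.339889) + (-0.360750) + (-0.306717) + (-0.359168) = -1.366524
H' = -(-1.366524) = 1.366524 ≈ 1.3665

1.3665


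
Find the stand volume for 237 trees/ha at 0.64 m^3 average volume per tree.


V_stand = 237 * 0.64 = 151.68 ≈ 151.7 m^3/ha

151.7 m^3/ha


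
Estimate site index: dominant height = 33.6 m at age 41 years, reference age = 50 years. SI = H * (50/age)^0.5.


50/41 = 1.21951
(1.21951)^0.5 = 1.10431
SI = 33.6 * 1.10431 = 37.1048 ≈ 37.1 m

37.1 m


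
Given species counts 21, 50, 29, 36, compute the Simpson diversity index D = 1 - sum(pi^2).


Total N = 21 + 50 + 29 + 36 = 136
Per-species terms:
  p = 21/136 = 0.154412; p^2 = 0.154412^2 = 0.023843
  p = 50/136 = 0.367647; p^2 = 0.367647^2 = 0.135164
  p = 29/136 = 0.213235; p^2 = 0.213235^2 = 0.045469
  p = 36/136 = 0.264706; p^2 = 0.264706^2 = 0.070069
sum(p^2) = 0.023843 + 0.135164 + 0.045469 + 0.070069 = 0.274545
D = 1 - 0.274545 = 0.725455 ≈ 0.7255

0.7255


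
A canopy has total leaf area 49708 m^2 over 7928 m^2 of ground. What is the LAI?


LAI = 49708 / 7928 = 6.2699 ≈ 6.27

6.27


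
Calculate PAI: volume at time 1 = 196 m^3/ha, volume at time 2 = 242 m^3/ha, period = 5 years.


PAI = (V2 - V1) / period = (242 - 196) / 5 = 46 / 5 = 9.20 m^3/ha/yr

9.20 m^3/ha/yr


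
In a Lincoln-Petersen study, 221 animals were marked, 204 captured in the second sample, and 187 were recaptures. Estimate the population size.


N = M * C / R = 221 * 204 / 187 = 45084 / 187 = 241.09 ≈ 241

241 individuals


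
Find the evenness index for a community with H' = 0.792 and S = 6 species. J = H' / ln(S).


ln(6) = 1.79176
J = H' / ln(S) = 0.792 / 1.79176 = 0.442023 ≈ 0.4420

0.4420


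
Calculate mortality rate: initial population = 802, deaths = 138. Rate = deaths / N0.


Mortality rate = 138 / 802 = 0.172070 ≈ 0.1721

0.1721


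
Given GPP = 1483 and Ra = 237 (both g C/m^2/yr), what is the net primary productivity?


NPP = GPP - Ra = 1483 - 237 = 1246 g C/m^2/yr

1246 g C/m^2/yr


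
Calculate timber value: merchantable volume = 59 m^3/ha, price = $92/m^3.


Value = 59 * 92 = $5428/ha

$5428/ha


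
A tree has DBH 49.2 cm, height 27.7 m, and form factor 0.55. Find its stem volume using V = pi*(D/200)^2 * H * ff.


(D/200)^2 = (49.2/200)^2 = 0.246^2 = 0.060516
BA = 3.141593 * 0.060516 = 0.190117 m^2
V = 0.190117 * 27.7 * 0.55 = 2.89643 ≈ 2.896 m^3

2.896 m^3


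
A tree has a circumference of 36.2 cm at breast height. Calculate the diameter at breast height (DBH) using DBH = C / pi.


DBH = C / pi = 36.2 / 3.141593 = 11.5228 ≈ 11.52 cm

11.52 cm


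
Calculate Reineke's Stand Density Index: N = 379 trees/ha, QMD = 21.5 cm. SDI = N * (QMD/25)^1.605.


QMD/25 = 21.5/25 = 0.86
(0.86)^1.605 = exp(1.605 * ln(0.86)) = exp(1.605 * (-0.150823)) = exp(-0.242071) = 0.785000
SDI = 379 * 0.785000 = 297.515 ≈ 298

298


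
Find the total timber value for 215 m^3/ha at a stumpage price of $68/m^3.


Value = 215 * 68 = $14620/ha

$14620/ha


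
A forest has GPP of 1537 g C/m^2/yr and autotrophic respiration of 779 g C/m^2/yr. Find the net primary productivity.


NPP = GPP - Ra = 1537 - 779 = 758 g C/m^2/yr

758 g C/m^2/yr


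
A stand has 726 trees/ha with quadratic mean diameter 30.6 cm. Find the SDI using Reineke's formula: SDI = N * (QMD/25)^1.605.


QMD/25 = 30.6/25 = 1.224
(1.224)^1.605 = exp(1.605 * ln(1.224)) = exp(1.605 * 0.202124) = exp(0.324409) = 1.38321
SDI = 726 * 1.38321 = 1004.21 ≈ 1004

1004
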